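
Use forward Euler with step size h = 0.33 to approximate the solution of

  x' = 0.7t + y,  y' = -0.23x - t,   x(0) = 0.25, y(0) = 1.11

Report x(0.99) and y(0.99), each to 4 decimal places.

Euler on (x,y): x_{n+1} = x_n + h·x', y_{n+1} = y_n + h·y'.
0.000000: (0.250000, 1.110000); f=(1.110000, -0.057500) → (0.616300, 1.091025)
0.330000: (0.616300, 1.091025); f=(1.322025, -0.471749) → (1.052568, 0.935348)
0.660000: (1.052568, 0.935348); f=(1.397348, -0.902091) → (1.513693, 0.637658)
(x(0.99), y(0.99)) ≈ (1.5137, 0.6377)

1.5137, 0.6377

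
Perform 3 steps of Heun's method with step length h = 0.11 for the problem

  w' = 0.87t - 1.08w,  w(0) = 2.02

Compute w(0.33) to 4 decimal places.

Heun: k1 = f(t_n, w_n); k2 = f(t_n + h, w_n + h·k1); w_{n+1} = w_n + (h/2)·(k1 + k2).
t=0.000000, w=2.020000:
  k1 = f(0.000000, 2.020000) = -2.181600
  k2 = f(0.110000, 1.780024) = -1.826726
  w ← 2.020000 + (0.11/2)·(-2.181600 + (-1.826726)) = 1.799542
t=0.110000, w=1.799542:
  k1 = f(0.110000, 1.799542) = -1.847805
  k2 = f(0.220000, 1.596283) = -1.532586
  w ← 1.799542 + (0.11/2)·(-1.847805 + (-1.532586)) = 1.613621
t=0.220000, w=1.613621:
  k1 = f(0.220000, 1.613621) = -1.551310
  k2 = f(0.330000, 1.442976) = -1.271315
  w ← 1.613621 + (0.11/2)·(-1.551310 + (-1.271315)) = 1.458376
w(0.33) ≈ 1.4584

1.4584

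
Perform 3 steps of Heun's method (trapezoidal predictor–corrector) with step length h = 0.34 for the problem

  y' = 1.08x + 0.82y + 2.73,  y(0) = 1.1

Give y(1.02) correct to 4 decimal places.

7.5289

Heun: k1 = f(x_n, y_n); k2 = f(x_n + h, y_n + h·k1); y_{n+1} = y_n + (h/2)·(k1 + k2).
x=0.000000, y=1.100000:
  k1 = f(0.000000, 1.100000) = 3.632000
  k2 = f(0.340000, 2.334880) = 5.011802
  y ← 1.100000 + (0.34/2)·(3.632000 + 5.011802) = 2.569446
x=0.340000, y=2.569446:
  k1 = f(0.340000, 2.569446) = 5.204146
  k2 = f(0.680000, 4.338856) = 7.022262
  y ← 2.569446 + (0.34/2)·(5.204146 + 7.022262) = 4.647936
x=0.680000, y=4.647936:
  k1 = f(0.680000, 4.647936) = 7.275707
  k2 = f(1.020000, 7.121676) = 9.671374
  y ← 4.647936 + (0.34/2)·(7.275707 + 9.671374) = 7.528939
y(1.02) ≈ 7.5289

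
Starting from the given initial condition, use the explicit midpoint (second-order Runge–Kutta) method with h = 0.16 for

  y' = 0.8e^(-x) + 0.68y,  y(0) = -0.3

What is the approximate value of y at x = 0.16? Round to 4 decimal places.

-0.2093

Midpoint: k1 = f(x_n, y_n); k2 = f(x_n + h/2, y_n + (h/2)·k1); y_{n+1} = y_n + h·k2.
x=0.000000, y=-0.300000:
  k1 = f(0.000000, -0.300000) = 0.596000
  k2 = f(0.080000, -0.252320) = 0.566915
  y ← -0.300000 + 0.16·0.566915 = -0.209294
y(0.16) ≈ -0.2093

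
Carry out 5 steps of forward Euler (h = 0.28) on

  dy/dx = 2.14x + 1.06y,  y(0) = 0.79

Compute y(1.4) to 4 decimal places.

5.1513

Euler: y_{n+1} = y_n + h·f(x_n, y_n).
x=0.000000, y=0.790000: f=0.837400 → y ← 0.790000 + 0.28·0.837400 = 1.024472
x=0.280000, y=1.024472: f=1.685140 → y ← 1.024472 + 0.28·1.685140 = 1.496311
x=0.560000, y=1.496311: f=2.784490 → y ← 1.496311 + 0.28·2.784490 = 2.275968
x=0.840000, y=2.275968: f=4.210127 → y ← 2.275968 + 0.28·4.210127 = 3.454804
x=1.120000, y=3.454804: f=6.058892 → y ← 3.454804 + 0.28·6.058892 = 5.151294
y(1.4) ≈ 5.1513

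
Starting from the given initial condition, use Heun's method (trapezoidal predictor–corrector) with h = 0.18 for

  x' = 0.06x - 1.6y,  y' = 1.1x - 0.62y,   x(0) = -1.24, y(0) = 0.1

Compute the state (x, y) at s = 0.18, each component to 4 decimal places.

Heun on (x,y): k1 = f(s_n, state_n); k2 = f(s_n + h, state_n + h·k1); state_{n+1} = state_n + (h/2)·(k1 + k2).
0.000000: (-1.240000, 0.100000)
  k1 = (-0.234400, -1.426000)
  predictor → (-1.282192, -0.156680)
  k2 = (0.173756, -1.313270)
  → (-1.245458, -0.146534)
(x(0.18), y(0.18)) ≈ (-1.2455, -0.1465)

-1.2455, -0.1465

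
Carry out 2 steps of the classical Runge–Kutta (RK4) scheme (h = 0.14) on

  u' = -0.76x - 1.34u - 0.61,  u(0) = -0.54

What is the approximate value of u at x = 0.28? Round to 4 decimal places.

-0.5399

RK4: k1 = f(x_n, u_n); k2 = f(x_n + h/2, u_n + (h/2)·k1); k3 = f(x_n + h/2, u_n + (h/2)·k2); k4 = f(x_n + h, u_n + h·k3); u_{n+1} = u_n + (h/6)·(k1 + 2k2 + 2k3 + k4).
x=0.000000, u=-0.540000:
  k1 = f(0.000000, -0.540000) = 0.113600
  k2 = f(0.070000, -0.532048) = 0.049744
  k3 = f(0.070000, -0.536518) = 0.055734
  k4 = f(0.140000, -0.532197) = -0.003256
  u ← -0.540000 + (0.14/6)·(k1 + 2k2 + 2k3 + k4) = -0.532503
x=0.140000, u=-0.532503:
  k1 = f(0.140000, -0.532503) = -0.002846
  k2 = f(0.210000, -0.532702) = -0.055779
  k3 = f(0.210000, -0.536408) = -0.050814
  k4 = f(0.280000, -0.539617) = -0.099713
  u ← -0.532503 + (0.14/6)·(k1 + 2k2 + 2k3 + k4) = -0.539870
u(0.28) ≈ -0.5399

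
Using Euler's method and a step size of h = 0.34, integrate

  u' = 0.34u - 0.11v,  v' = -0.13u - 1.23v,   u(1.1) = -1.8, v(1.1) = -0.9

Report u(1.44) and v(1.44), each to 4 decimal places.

-1.9744, -0.4441

Euler on (u,v): u_{n+1} = u_n + h·u', v_{n+1} = v_n + h·v'.
1.100000: (-1.800000, -0.900000); f=(-0.513000, 1.341000) → (-1.974420, -0.444060)
(u(1.44), v(1.44)) ≈ (-1.9744, -0.4441)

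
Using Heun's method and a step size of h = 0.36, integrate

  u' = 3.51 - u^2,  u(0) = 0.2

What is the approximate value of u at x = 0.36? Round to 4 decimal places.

1.0784

Heun: k1 = f(x_n, u_n); k2 = f(x_n + h, u_n + h·k1); u_{n+1} = u_n + (h/2)·(k1 + k2).
x=0.000000, u=0.200000:
  k1 = f(0.000000, 0.200000) = 3.470000
  k2 = f(0.360000, 1.449200) = 1.409819
  u ← 0.200000 + (0.36/2)·(3.470000 + 1.409819) = 1.078367
u(0.36) ≈ 1.0784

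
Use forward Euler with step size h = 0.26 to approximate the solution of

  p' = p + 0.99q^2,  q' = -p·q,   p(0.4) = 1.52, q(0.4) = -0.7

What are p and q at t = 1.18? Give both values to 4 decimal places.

Euler on (p,q): p_{n+1} = p_n + h·p', q_{n+1} = q_n + h·q'.
0.400000: (1.520000, -0.700000); f=(2.005100, 1.064000) → (2.041326, -0.423360)
0.660000: (2.041326, -0.423360); f=(2.218767, 0.864216) → (2.618206, -0.198664)
0.920000: (2.618206, -0.198664); f=(2.657278, 0.520143) → (3.309098, -0.063427)
(p(1.18), q(1.18)) ≈ (3.3091, -0.0634)

3.3091, -0.0634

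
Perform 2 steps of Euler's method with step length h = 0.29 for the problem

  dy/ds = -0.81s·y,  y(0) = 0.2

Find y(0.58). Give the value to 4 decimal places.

0.1864

Euler: y_{n+1} = y_n + h·f(s_n, y_n).
s=0.000000, y=0.200000: f=0.000000 → y ← 0.200000 + 0.29·0.000000 = 0.200000
s=0.290000, y=0.200000: f=-0.046980 → y ← 0.200000 + 0.29·(-0.046980) = 0.186376
y(0.58) ≈ 0.1864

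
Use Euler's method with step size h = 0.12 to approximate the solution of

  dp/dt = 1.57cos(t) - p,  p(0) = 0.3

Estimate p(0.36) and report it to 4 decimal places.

0.6979

Euler: p_{n+1} = p_n + h·f(t_n, p_n).
t=0.000000, p=0.300000: f=1.270000 → p ← 0.300000 + 0.12·1.270000 = 0.452400
t=0.120000, p=0.452400: f=1.106310 → p ← 0.452400 + 0.12·1.106310 = 0.585157
t=0.240000, p=0.585157: f=0.939843 → p ← 0.585157 + 0.12·0.939843 = 0.697938
p(0.36) ≈ 0.6979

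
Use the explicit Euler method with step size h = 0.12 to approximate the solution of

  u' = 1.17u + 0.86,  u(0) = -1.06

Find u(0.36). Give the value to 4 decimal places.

-1.2170

Euler: u_{n+1} = u_n + h·f(t_n, u_n).
t=0.000000, u=-1.060000: f=-0.380200 → u ← -1.060000 + 0.12·(-0.380200) = -1.105624
t=0.120000, u=-1.105624: f=-0.433580 → u ← -1.105624 + 0.12·(-0.433580) = -1.157654
t=0.240000, u=-1.157654: f=-0.494455 → u ← -1.157654 + 0.12·(-0.494455) = -1.216988
u(0.36) ≈ -1.2170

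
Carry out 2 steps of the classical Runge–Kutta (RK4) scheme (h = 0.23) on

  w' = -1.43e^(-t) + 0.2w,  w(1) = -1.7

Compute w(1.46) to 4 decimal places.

RK4: k1 = f(t_n, w_n); k2 = f(t_n + h/2, w_n + (h/2)·k1); k3 = f(t_n + h/2, w_n + (h/2)·k2); k4 = f(t_n + h, w_n + h·k3); w_{n+1} = w_n + (h/6)·(k1 + 2k2 + 2k3 + k4).
t=1.000000, w=-1.700000:
  k1 = f(1.000000, -1.700000) = -0.866068
  k2 = f(1.115000, -1.799598) = -0.828838
  k3 = f(1.115000, -1.795316) = -0.827982
  k4 = f(1.230000, -1.890436) = -0.796066
  w ← -1.700000 + (0.23/6)·(k1 + 2k2 + 2k3 + k4) = -1.890738
t=1.230000, w=-1.890738:
  k1 = f(1.230000, -1.890738) = -0.796126
  k2 = f(1.345000, -1.982293) = -0.769030
  k3 = f(1.345000, -1.979176) = -0.768407
  k4 = f(1.460000, -2.067472) = -0.745592
  w ← -1.890738 + (0.23/6)·(k1 + 2k2 + 2k3 + k4) = -2.067707
w(1.46) ≈ -2.0677

-2.0677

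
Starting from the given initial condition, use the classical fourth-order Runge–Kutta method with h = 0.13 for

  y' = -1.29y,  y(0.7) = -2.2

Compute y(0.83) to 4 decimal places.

-1.8603

RK4: k1 = f(x_n, y_n); k2 = f(x_n + h/2, y_n + (h/2)·k1); k3 = f(x_n + h/2, y_n + (h/2)·k2); k4 = f(x_n + h, y_n + h·k3); y_{n+1} = y_n + (h/6)·(k1 + 2k2 + 2k3 + k4).
x=0.700000, y=-2.200000:
  k1 = f(0.700000, -2.200000) = 2.838000
  k2 = f(0.765000, -2.015530) = 2.600034
  k3 = f(0.765000, -2.030998) = 2.619987
  k4 = f(0.830000, -1.859402) = 2.398628
  y ← -2.200000 + (0.13/6)·(k1 + 2k2 + 2k3 + k4) = -1.860339
y(0.83) ≈ -1.8603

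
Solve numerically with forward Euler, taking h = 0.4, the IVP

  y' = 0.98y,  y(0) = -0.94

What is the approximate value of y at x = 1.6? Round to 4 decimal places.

-3.5293

Euler: y_{n+1} = y_n + h·f(x_n, y_n).
x=0.000000, y=-0.940000: f=-0.921200 → y ← -0.940000 + 0.4·(-0.921200) = -1.308480
x=0.400000, y=-1.308480: f=-1.282310 → y ← -1.308480 + 0.4·(-1.282310) = -1.821404
x=0.800000, y=-1.821404: f=-1.784976 → y ← -1.821404 + 0.4·(-1.784976) = -2.535395
x=1.200000, y=-2.535395: f=-2.484687 → y ← -2.535395 + 0.4·(-2.484687) = -3.529269
y(1.6) ≈ -3.5293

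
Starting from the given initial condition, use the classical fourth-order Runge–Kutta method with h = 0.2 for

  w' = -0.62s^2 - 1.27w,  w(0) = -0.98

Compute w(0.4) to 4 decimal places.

-0.6014

RK4: k1 = f(s_n, w_n); k2 = f(s_n + h/2, w_n + (h/2)·k1); k3 = f(s_n + h/2, w_n + (h/2)·k2); k4 = f(s_n + h, w_n + h·k3); w_{n+1} = w_n + (h/6)·(k1 + 2k2 + 2k3 + k4).
s=0.000000, w=-0.980000:
  k1 = f(0.000000, -0.980000) = 1.244600
  k2 = f(0.100000, -0.855540) = 1.080336
  k3 = f(0.100000, -0.871966) = 1.101197
  k4 = f(0.200000, -0.759761) = 0.940096
  w ← -0.980000 + (0.2/6)·(k1 + 2k2 + 2k3 + k4) = -0.761741
s=0.200000, w=-0.761741:
  k1 = f(0.200000, -0.761741) = 0.942611
  k2 = f(0.300000, -0.667480) = 0.791900
  k3 = f(0.300000, -0.682551) = 0.811040
  k4 = f(0.400000, -0.599533) = 0.662207
  w ← -0.761741 + (0.2/6)·(k1 + 2k2 + 2k3 + k4) = -0.601385
w(0.4) ≈ -0.6014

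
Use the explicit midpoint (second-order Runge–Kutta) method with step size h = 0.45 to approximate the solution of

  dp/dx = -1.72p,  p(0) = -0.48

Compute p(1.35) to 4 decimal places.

-0.0697

Midpoint: k1 = f(x_n, p_n); k2 = f(x_n + h/2, p_n + (h/2)·k1); p_{n+1} = p_n + h·k2.
x=0.000000, p=-0.480000:
  k1 = f(0.000000, -0.480000) = 0.825600
  k2 = f(0.225000, -0.294240) = 0.506093
  p ← -0.480000 + 0.45·0.506093 = -0.252258
x=0.450000, p=-0.252258:
  k1 = f(0.450000, -0.252258) = 0.433884
  k2 = f(0.675000, -0.154634) = 0.265971
  p ← -0.252258 + 0.45·0.265971 = -0.132571
x=0.900000, p=-0.132571:
  k1 = f(0.900000, -0.132571) = 0.228023
  k2 = f(1.125000, -0.081266) = 0.139778
  p ← -0.132571 + 0.45·0.139778 = -0.069671
p(1.35) ≈ -0.0697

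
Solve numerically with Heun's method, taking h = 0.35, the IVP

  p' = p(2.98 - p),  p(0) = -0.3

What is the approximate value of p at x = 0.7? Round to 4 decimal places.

-3.3072

Heun: k1 = f(x_n, p_n); k2 = f(x_n + h, p_n + h·k1); p_{n+1} = p_n + (h/2)·(k1 + k2).
x=0.000000, p=-0.300000:
  k1 = f(0.000000, -0.300000) = -0.984000
  k2 = f(0.350000, -0.644400) = -2.335563
  p ← -0.300000 + (0.35/2)·(-0.984000 + (-2.335563)) = -0.880924
x=0.350000, p=-0.880924:
  k1 = f(0.350000, -0.880924) = -3.401179
  k2 = f(0.700000, -2.071336) = -10.463015
  p ← -0.880924 + (0.35/2)·(-3.401179 + (-10.463015)) = -3.307157
p(0.7) ≈ -3.3072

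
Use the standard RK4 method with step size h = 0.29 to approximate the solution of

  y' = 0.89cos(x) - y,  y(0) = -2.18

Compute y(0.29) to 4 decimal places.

-1.4106

RK4: k1 = f(x_n, y_n); k2 = f(x_n + h/2, y_n + (h/2)·k1); k3 = f(x_n + h/2, y_n + (h/2)·k2); k4 = f(x_n + h, y_n + h·k3); y_{n+1} = y_n + (h/6)·(k1 + 2k2 + 2k3 + k4).
x=0.000000, y=-2.180000:
  k1 = f(0.000000, -2.180000) = 3.070000
  k2 = f(0.145000, -1.734850) = 2.615510
  k3 = f(0.145000, -1.800751) = 2.681411
  k4 = f(0.290000, -1.402391) = 2.255228
  y ← -2.180000 + (0.29/6)·(k1 + 2k2 + 2k3 + k4) = -1.410578
y(0.29) ≈ -1.4106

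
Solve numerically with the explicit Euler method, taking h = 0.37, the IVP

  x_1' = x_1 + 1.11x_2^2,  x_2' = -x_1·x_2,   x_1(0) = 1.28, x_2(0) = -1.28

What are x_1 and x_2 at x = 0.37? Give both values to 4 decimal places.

2.4265, -0.6738

Euler on (x_1,x_2): x_1_{n+1} = x_1_n + h·x_1', x_2_{n+1} = x_2_n + h·x_2'.
0.000000: (1.280000, -1.280000); f=(3.098624, 1.638400) → (2.426491, -0.673792)
(x_1(0.37), x_2(0.37)) ≈ (2.4265, -0.6738)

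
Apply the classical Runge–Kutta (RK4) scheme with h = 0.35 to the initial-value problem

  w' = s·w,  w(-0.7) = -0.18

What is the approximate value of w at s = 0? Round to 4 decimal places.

-0.1409

RK4: k1 = f(s_n, w_n); k2 = f(s_n + h/2, w_n + (h/2)·k1); k3 = f(s_n + h/2, w_n + (h/2)·k2); k4 = f(s_n + h, w_n + h·k3); w_{n+1} = w_n + (h/6)·(k1 + 2k2 + 2k3 + k4).
s=-0.700000, w=-0.180000:
  k1 = f(-0.700000, -0.180000) = 0.126000
  k2 = f(-0.525000, -0.157950) = 0.082924
  k3 = f(-0.525000, -0.165488) = 0.086881
  k4 = f(-0.350000, -0.149592) = 0.052357
  w ← -0.180000 + (0.35/6)·(k1 + 2k2 + 2k3 + k4) = -0.149785
s=-0.350000, w=-0.149785:
  k1 = f(-0.350000, -0.149785) = 0.052425
  k2 = f(-0.175000, -0.140611) = 0.024607
  k3 = f(-0.175000, -0.145479) = 0.025459
  k4 = f(0.000000, -0.140875) = 0.000000
  w ← -0.149785 + (0.35/6)·(k1 + 2k2 + 2k3 + k4) = -0.140886
w(0) ≈ -0.1409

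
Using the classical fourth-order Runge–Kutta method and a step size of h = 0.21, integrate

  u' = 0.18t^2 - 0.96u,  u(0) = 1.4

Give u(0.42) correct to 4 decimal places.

RK4: k1 = f(t_n, u_n); k2 = f(t_n + h/2, u_n + (h/2)·k1); k3 = f(t_n + h/2, u_n + (h/2)·k2); k4 = f(t_n + h, u_n + h·k3); u_{n+1} = u_n + (h/6)·(k1 + 2k2 + 2k3 + k4).
t=0.000000, u=1.400000:
  k1 = f(0.000000, 1.400000) = -1.344000
  k2 = f(0.105000, 1.258880) = -1.206540
  k3 = f(0.105000, 1.273313) = -1.220396
  k4 = f(0.210000, 1.143717) = -1.090030
  u ← 1.400000 + (0.21/6)·(k1 + 2k2 + 2k3 + k4) = 1.144923
t=0.210000, u=1.144923:
  k1 = f(0.210000, 1.144923) = -1.091188
  k2 = f(0.315000, 1.030349) = -0.971274
  k3 = f(0.315000, 1.042940) = -0.983362
  k4 = f(0.420000, 0.938417) = -0.869129
  u ← 1.144923 + (0.21/6)·(k1 + 2k2 + 2k3 + k4) = 0.939488
u(0.42) ≈ 0.9395

0.9395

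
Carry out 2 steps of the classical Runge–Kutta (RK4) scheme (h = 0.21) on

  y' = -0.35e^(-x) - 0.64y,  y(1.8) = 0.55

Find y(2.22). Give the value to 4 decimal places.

RK4: k1 = f(x_n, y_n); k2 = f(x_n + h/2, y_n + (h/2)·k1); k3 = f(x_n + h/2, y_n + (h/2)·k2); k4 = f(x_n + h, y_n + h·k3); y_{n+1} = y_n + (h/6)·(k1 + 2k2 + 2k3 + k4).
x=1.800000, y=0.550000:
  k1 = f(1.800000, 0.550000) = -0.409855
  k2 = f(1.905000, 0.506965) = -0.376546
  k3 = f(1.905000, 0.510463) = -0.378784
  k4 = f(2.010000, 0.470455) = -0.347987
  y ← 0.550000 + (0.21/6)·(k1 + 2k2 + 2k3 + k4) = 0.470602
x=2.010000, y=0.470602:
  k1 = f(2.010000, 0.470602) = -0.348082
  k2 = f(2.115000, 0.434054) = -0.320016
  k3 = f(2.115000, 0.437001) = -0.321902
  k4 = f(2.220000, 0.403003) = -0.295935
  y ← 0.470602 + (0.21/6)·(k1 + 2k2 + 2k3 + k4) = 0.403128
y(2.22) ≈ 0.4031

0.4031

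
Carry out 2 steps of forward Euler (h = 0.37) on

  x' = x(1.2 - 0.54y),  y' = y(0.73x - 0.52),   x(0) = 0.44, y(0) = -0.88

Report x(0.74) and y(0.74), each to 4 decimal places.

1.1453, -0.8154

Euler on (x,y): x_{n+1} = x_n + h·x', y_{n+1} = y_n + h·y'.
0.000000: (0.440000, -0.880000); f=(0.737088, 0.174944) → (0.712723, -0.815271)
0.370000: (0.712723, -0.815271); f=(1.169040, -0.000234) → (1.145268, -0.815357)
(x(0.74), y(0.74)) ≈ (1.1453, -0.8154)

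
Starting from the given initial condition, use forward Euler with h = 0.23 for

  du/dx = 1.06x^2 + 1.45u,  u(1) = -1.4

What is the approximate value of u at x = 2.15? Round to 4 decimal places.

-1.5063

Euler: u_{n+1} = u_n + h·f(x_n, u_n).
x=1.000000, u=-1.400000: f=-0.970000 → u ← -1.400000 + 0.23·(-0.970000) = -1.623100
x=1.230000, u=-1.623100: f=-0.749821 → u ← -1.623100 + 0.23·(-0.749821) = -1.795559
x=1.460000, u=-1.795559: f=-0.344064 → u ← -1.795559 + 0.23·(-0.344064) = -1.874694
x=1.690000, u=-1.874694: f=0.309160 → u ← -1.874694 + 0.23·0.309160 = -1.803587
x=1.920000, u=-1.803587: f=1.292383 → u ← -1.803587 + 0.23·1.292383 = -1.506339
u(2.15) ≈ -1.5063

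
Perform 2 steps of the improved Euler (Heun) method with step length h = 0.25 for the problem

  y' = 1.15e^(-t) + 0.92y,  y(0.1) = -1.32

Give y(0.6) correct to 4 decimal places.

-1.5521

Heun: k1 = f(t_n, y_n); k2 = f(t_n + h, y_n + h·k1); y_{n+1} = y_n + (h/2)·(k1 + k2).
t=0.100000, y=-1.320000:
  k1 = f(0.100000, -1.320000) = -0.173837
  k2 = f(0.350000, -1.363459) = -0.443991
  y ← -1.320000 + (0.25/2)·(-0.173837 + (-0.443991)) = -1.397229
t=0.350000, y=-1.397229:
  k1 = f(0.350000, -1.397229) = -0.475059
  k2 = f(0.600000, -1.515993) = -0.763580
  y ← -1.397229 + (0.25/2)·(-0.475059 + (-0.763580)) = -1.552058
y(0.6) ≈ -1.5521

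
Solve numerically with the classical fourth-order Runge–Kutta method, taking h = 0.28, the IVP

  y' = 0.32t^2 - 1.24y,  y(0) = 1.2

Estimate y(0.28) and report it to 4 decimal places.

0.8502

RK4: k1 = f(t_n, y_n); k2 = f(t_n + h/2, y_n + (h/2)·k1); k3 = f(t_n + h/2, y_n + (h/2)·k2); k4 = f(t_n + h, y_n + h·k3); y_{n+1} = y_n + (h/6)·(k1 + 2k2 + 2k3 + k4).
t=0.000000, y=1.200000:
  k1 = f(0.000000, 1.200000) = -1.488000
  k2 = f(0.140000, 0.991680) = -1.223411
  k3 = f(0.140000, 1.028722) = -1.269344
  k4 = f(0.280000, 0.844584) = -1.022196
  y ← 1.200000 + (0.28/6)·(k1 + 2k2 + 2k3 + k4) = 0.850200
y(0.28) ≈ 0.8502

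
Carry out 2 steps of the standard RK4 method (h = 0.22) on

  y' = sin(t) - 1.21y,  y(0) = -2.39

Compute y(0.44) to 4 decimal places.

-1.3231

RK4: k1 = f(t_n, y_n); k2 = f(t_n + h/2, y_n + (h/2)·k1); k3 = f(t_n + h/2, y_n + (h/2)·k2); k4 = f(t_n + h, y_n + h·k3); y_{n+1} = y_n + (h/6)·(k1 + 2k2 + 2k3 + k4).
t=0.000000, y=-2.390000:
  k1 = f(0.000000, -2.390000) = 2.891900
  k2 = f(0.110000, -2.071891) = 2.616766
  k3 = f(0.110000, -2.102156) = 2.653387
  k4 = f(0.220000, -1.806255) = 2.403798
  y ← -2.390000 + (0.22/6)·(k1 + 2k2 + 2k3 + k4) = -1.809347
t=0.220000, y=-1.809347:
  k1 = f(0.220000, -1.809347) = 2.407539
  k2 = f(0.330000, -1.544517) = 2.192909
  k3 = f(0.330000, -1.568127) = 2.221476
  k4 = f(0.440000, -1.320622) = 2.023892
  y ← -1.809347 + (0.22/6)·(k1 + 2k2 + 2k3 + k4) = -1.323139
y(0.44) ≈ -1.3231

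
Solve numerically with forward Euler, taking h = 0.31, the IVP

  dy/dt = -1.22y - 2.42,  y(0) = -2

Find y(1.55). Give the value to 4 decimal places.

Euler: y_{n+1} = y_n + h·f(t_n, y_n).
t=0.000000, y=-2.000000: f=0.020000 → y ← -2.000000 + 0.31·0.020000 = -1.993800
t=0.310000, y=-1.993800: f=0.012436 → y ← -1.993800 + 0.31·0.012436 = -1.989945
t=0.620000, y=-1.989945: f=0.007733 → y ← -1.989945 + 0.31·0.007733 = -1.987548
t=0.930000, y=-1.987548: f=0.004808 → y ← -1.987548 + 0.31·0.004808 = -1.986057
t=1.240000, y=-1.986057: f=0.002990 → y ← -1.986057 + 0.31·0.002990 = -1.985130
y(1.55) ≈ -1.9851

-1.9851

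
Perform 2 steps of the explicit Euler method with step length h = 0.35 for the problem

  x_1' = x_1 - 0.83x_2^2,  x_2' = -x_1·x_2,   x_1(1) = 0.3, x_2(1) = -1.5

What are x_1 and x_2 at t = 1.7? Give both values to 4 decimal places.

-0.8592, -1.4593

Euler on (x_1,x_2): x_1_{n+1} = x_1_n + h·x_1', x_2_{n+1} = x_2_n + h·x_2'.
1.000000: (0.300000, -1.500000); f=(-1.567500, 0.450000) → (-0.248625, -1.342500)
1.350000: (-0.248625, -1.342500); f=(-1.744539, -0.333779) → (-0.859214, -1.459323)
(x_1(1.7), x_2(1.7)) ≈ (-0.8592, -1.4593)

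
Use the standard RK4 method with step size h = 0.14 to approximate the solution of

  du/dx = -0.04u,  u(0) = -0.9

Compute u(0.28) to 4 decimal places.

RK4: k1 = f(x_n, u_n); k2 = f(x_n + h/2, u_n + (h/2)·k1); k3 = f(x_n + h/2, u_n + (h/2)·k2); k4 = f(x_n + h, u_n + h·k3); u_{n+1} = u_n + (h/6)·(k1 + 2k2 + 2k3 + k4).
x=0.000000, u=-0.900000:
  k1 = f(0.000000, -0.900000) = 0.036000
  k2 = f(0.070000, -0.897480) = 0.035899
  k3 = f(0.070000, -0.897487) = 0.035899
  k4 = f(0.140000, -0.894974) = 0.035799
  u ← -0.900000 + (0.14/6)·(k1 + 2k2 + 2k3 + k4) = -0.894974
x=0.140000, u=-0.894974:
  k1 = f(0.140000, -0.894974) = 0.035799
  k2 = f(0.210000, -0.892468) = 0.035699
  k3 = f(0.210000, -0.892475) = 0.035699
  k4 = f(0.280000, -0.889976) = 0.035599
  u ← -0.894974 + (0.14/6)·(k1 + 2k2 + 2k3 + k4) = -0.889976
u(0.28) ≈ -0.8900

-0.8900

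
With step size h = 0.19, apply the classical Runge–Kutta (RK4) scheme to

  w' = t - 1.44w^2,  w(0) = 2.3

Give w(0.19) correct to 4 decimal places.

1.4245

RK4: k1 = f(t_n, w_n); k2 = f(t_n + h/2, w_n + (h/2)·k1); k3 = f(t_n + h/2, w_n + (h/2)·k2); k4 = f(t_n + h, w_n + h·k3); w_{n+1} = w_n + (h/6)·(k1 + 2k2 + 2k3 + k4).
t=0.000000, w=2.300000:
  k1 = f(0.000000, 2.300000) = -7.617600
  k2 = f(0.095000, 1.576328) = -3.483126
  k3 = f(0.095000, 1.969103) = -5.488408
  k4 = f(0.190000, 1.257202) = -2.086004
  w ← 2.300000 + (0.19/6)·(k1 + 2k2 + 2k3 + k4) = 1.424522
w(0.19) ≈ 1.4245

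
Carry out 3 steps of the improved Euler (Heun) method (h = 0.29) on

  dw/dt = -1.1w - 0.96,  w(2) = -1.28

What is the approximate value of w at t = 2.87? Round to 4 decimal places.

Heun: k1 = f(t_n, w_n); k2 = f(t_n + h, w_n + h·k1); w_{n+1} = w_n + (h/2)·(k1 + k2).
t=2.000000, w=-1.280000:
  k1 = f(2.000000, -1.280000) = 0.448000
  k2 = f(2.290000, -1.150080) = 0.305088
  w ← -1.280000 + (0.29/2)·(0.448000 + 0.305088) = -1.170802
t=2.290000, w=-1.170802:
  k1 = f(2.290000, -1.170802) = 0.327882
  k2 = f(2.580000, -1.075716) = 0.223288
  w ← -1.170802 + (0.29/2)·(0.327882 + 0.223288) = -1.090883
t=2.580000, w=-1.090883:
  k1 = f(2.580000, -1.090883) = 0.239971
  k2 = f(2.870000, -1.021291) = 0.163420
  w ← -1.090883 + (0.29/2)·(0.239971 + 0.163420) = -1.032391
w(2.87) ≈ -1.0324

-1.0324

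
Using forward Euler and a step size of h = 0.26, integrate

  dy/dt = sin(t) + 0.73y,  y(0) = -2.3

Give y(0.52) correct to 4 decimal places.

-3.1891

Euler: y_{n+1} = y_n + h·f(t_n, y_n).
t=0.000000, y=-2.300000: f=-1.679000 → y ← -2.300000 + 0.26·(-1.679000) = -2.736540
t=0.260000, y=-2.736540: f=-1.740594 → y ← -2.736540 + 0.26·(-1.740594) = -3.189094
y(0.52) ≈ -3.1891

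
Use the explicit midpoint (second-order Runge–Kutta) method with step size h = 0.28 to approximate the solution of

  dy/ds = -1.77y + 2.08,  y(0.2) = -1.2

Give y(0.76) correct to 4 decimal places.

0.2408

Midpoint: k1 = f(s_n, y_n); k2 = f(s_n + h/2, y_n + (h/2)·k1); y_{n+1} = y_n + h·k2.
s=0.200000, y=-1.200000:
  k1 = f(0.200000, -1.200000) = 4.204000
  k2 = f(0.340000, -0.611440) = 3.162249
  y ← -1.200000 + 0.28·3.162249 = -0.314570
s=0.480000, y=-0.314570:
  k1 = f(0.480000, -0.314570) = 2.636789
  k2 = f(0.620000, 0.054580) = 1.983393
  y ← -0.314570 + 0.28·1.983393 = 0.240780
y(0.76) ≈ 0.2408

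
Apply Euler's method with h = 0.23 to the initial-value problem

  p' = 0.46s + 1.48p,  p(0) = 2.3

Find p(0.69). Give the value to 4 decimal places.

5.6203

Euler: p_{n+1} = p_n + h·f(s_n, p_n).
s=0.000000, p=2.300000: f=3.404000 → p ← 2.300000 + 0.23·3.404000 = 3.082920
s=0.230000, p=3.082920: f=4.668522 → p ← 3.082920 + 0.23·4.668522 = 4.156680
s=0.460000, p=4.156680: f=6.363486 → p ← 4.156680 + 0.23·6.363486 = 5.620282
p(0.69) ≈ 5.6203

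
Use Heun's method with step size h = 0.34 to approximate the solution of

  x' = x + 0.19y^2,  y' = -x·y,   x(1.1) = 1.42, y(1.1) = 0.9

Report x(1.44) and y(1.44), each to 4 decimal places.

2.0269, 0.5280

Heun on (x,y): k1 = f(t_n, state_n); k2 = f(t_n + h, state_n + h·k1); state_{n+1} = state_n + (h/2)·(k1 + k2).
1.100000: (1.420000, 0.900000)
  k1 = (1.573900, -1.278000)
  predictor → (1.955126, 0.465480)
  k2 = (1.996294, -0.910072)
  → (2.026933, 0.528028)
(x(1.44), y(1.44)) ≈ (2.0269, 0.5280)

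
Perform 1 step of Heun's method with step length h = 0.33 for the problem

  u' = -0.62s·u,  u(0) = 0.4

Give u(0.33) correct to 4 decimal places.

0.3865

Heun: k1 = f(s_n, u_n); k2 = f(s_n + h, u_n + h·k1); u_{n+1} = u_n + (h/2)·(k1 + k2).
s=0.000000, u=0.400000:
  k1 = f(0.000000, 0.400000) = 0.000000
  k2 = f(0.330000, 0.400000) = -0.081840
  u ← 0.400000 + (0.33/2)·(0.000000 + (-0.081840)) = 0.386496
u(0.33) ≈ 0.3865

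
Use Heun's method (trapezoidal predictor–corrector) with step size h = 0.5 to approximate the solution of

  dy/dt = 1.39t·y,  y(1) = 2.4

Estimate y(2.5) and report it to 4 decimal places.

59.3842

Heun: k1 = f(t_n, y_n); k2 = f(t_n + h, y_n + h·k1); y_{n+1} = y_n + (h/2)·(k1 + k2).
t=1.000000, y=2.400000:
  k1 = f(1.000000, 2.400000) = 3.336000
  k2 = f(1.500000, 4.068000) = 8.481780
  y ← 2.400000 + (0.5/2)·(3.336000 + 8.481780) = 5.354445
t=1.500000, y=5.354445:
  k1 = f(1.500000, 5.354445) = 11.164018
  k2 = f(2.000000, 10.936454) = 30.403342
  y ← 5.354445 + (0.5/2)·(11.164018 + 30.403342) = 15.746285
t=2.000000, y=15.746285:
  k1 = f(2.000000, 15.746285) = 43.774672
  k2 = f(2.500000, 37.633621) = 130.776833
  y ← 15.746285 + (0.5/2)·(43.774672 + 130.776833) = 59.384161
y(2.5) ≈ 59.3842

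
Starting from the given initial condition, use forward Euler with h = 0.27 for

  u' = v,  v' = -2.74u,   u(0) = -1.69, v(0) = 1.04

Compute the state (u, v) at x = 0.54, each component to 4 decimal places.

Euler on (u,v): u_{n+1} = u_n + h·u', v_{n+1} = v_n + h·v'.
0.000000: (-1.690000, 1.040000); f=(1.040000, 4.630600) → (-1.409200, 2.290262)
0.270000: (-1.409200, 2.290262); f=(2.290262, 3.861208) → (-0.790829, 3.332788)
(u(0.54), v(0.54)) ≈ (-0.7908, 3.3328)

-0.7908, 3.3328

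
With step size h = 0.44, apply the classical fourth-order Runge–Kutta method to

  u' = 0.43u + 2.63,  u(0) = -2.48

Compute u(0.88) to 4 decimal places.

RK4: k1 = f(s_n, u_n); k2 = f(s_n + h/2, u_n + (h/2)·k1); k3 = f(s_n + h/2, u_n + (h/2)·k2); k4 = f(s_n + h, u_n + h·k3); u_{n+1} = u_n + (h/6)·(k1 + 2k2 + 2k3 + k4).
s=0.000000, u=-2.480000:
  k1 = f(0.000000, -2.480000) = 1.563600
  k2 = f(0.220000, -2.136008) = 1.711517
  k3 = f(0.220000, -2.103466) = 1.725509
  k4 = f(0.440000, -1.720776) = 1.890066
  u ← -2.480000 + (0.44/6)·(k1 + 2k2 + 2k3 + k4) = -1.722634
s=0.440000, u=-1.722634:
  k1 = f(0.440000, -1.722634) = 1.889267
  k2 = f(0.660000, -1.306995) = 2.067992
  k3 = f(0.660000, -1.267676) = 2.084899
  k4 = f(0.880000, -0.805278) = 2.283730
  u ← -1.722634 + (0.44/6)·(k1 + 2k2 + 2k3 + k4) = -0.807523
u(0.88) ≈ -0.8075

-0.8075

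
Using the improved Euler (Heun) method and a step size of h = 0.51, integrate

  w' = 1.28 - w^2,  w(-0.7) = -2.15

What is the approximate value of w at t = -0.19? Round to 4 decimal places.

Heun: k1 = f(t_n, w_n); k2 = f(t_n + h, w_n + h·k1); w_{n+1} = w_n + (h/2)·(k1 + k2).
t=-0.700000, w=-2.150000:
  k1 = f(-0.700000, -2.150000) = -3.342500
  k2 = f(-0.190000, -3.854675) = -13.578519
  w ← -2.150000 + (0.51/2)·(-3.342500 + (-13.578519)) = -6.464860
w(-0.19) ≈ -6.4649

-6.4649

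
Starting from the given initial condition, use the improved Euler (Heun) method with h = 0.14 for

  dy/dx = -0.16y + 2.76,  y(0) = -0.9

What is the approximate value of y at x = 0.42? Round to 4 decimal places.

Heun: k1 = f(x_n, y_n); k2 = f(x_n + h, y_n + h·k1); y_{n+1} = y_n + (h/2)·(k1 + k2).
x=0.000000, y=-0.900000:
  k1 = f(0.000000, -0.900000) = 2.904000
  k2 = f(0.140000, -0.493440) = 2.838950
  y ← -0.900000 + (0.14/2)·(2.904000 + 2.838950) = -0.497993
x=0.140000, y=-0.497993:
  k1 = f(0.140000, -0.497993) = 2.839679
  k2 = f(0.280000, -0.100438) = 2.776070
  y ← -0.497993 + (0.14/2)·(2.839679 + 2.776070) = -0.104891
x=0.280000, y=-0.104891:
  k1 = f(0.280000, -0.104891) = 2.776783
  k2 = f(0.420000, 0.283859) = 2.714583
  y ← -0.104891 + (0.14/2)·(2.776783 + 2.714583) = 0.279505
y(0.42) ≈ 0.2795

0.2795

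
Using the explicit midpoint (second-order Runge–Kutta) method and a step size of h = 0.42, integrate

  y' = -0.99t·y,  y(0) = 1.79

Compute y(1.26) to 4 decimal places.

Midpoint: k1 = f(t_n, y_n); k2 = f(t_n + h/2, y_n + (h/2)·k1); y_{n+1} = y_n + h·k2.
t=0.000000, y=1.790000:
  k1 = f(0.000000, 1.790000) = 0.000000
  k2 = f(0.210000, 1.790000) = -0.372141
  y ← 1.790000 + 0.42·(-0.372141) = 1.633701
t=0.420000, y=1.633701:
  k1 = f(0.420000, 1.633701) = -0.679293
  k2 = f(0.630000, 1.491049) = -0.929967
  y ← 1.633701 + 0.42·(-0.929967) = 1.243114
t=0.840000, y=1.243114:
  k1 = f(0.840000, 1.243114) = -1.033774
  k2 = f(1.050000, 1.026022) = -1.066550
  y ← 1.243114 + 0.42·(-1.066550) = 0.795164
y(1.26) ≈ 0.7952

0.7952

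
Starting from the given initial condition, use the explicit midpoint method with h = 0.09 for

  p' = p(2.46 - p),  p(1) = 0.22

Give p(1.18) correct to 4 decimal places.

0.3258

Midpoint: k1 = f(s_n, p_n); k2 = f(s_n + h/2, p_n + (h/2)·k1); p_{n+1} = p_n + h·k2.
s=1.000000, p=0.220000:
  k1 = f(1.000000, 0.220000) = 0.492800
  k2 = f(1.045000, 0.242176) = 0.537104
  p ← 0.220000 + 0.09·0.537104 = 0.268339
s=1.090000, p=0.268339:
  k1 = f(1.090000, 0.268339) = 0.588109
  k2 = f(1.135000, 0.294804) = 0.638309
  p ← 0.268339 + 0.09·0.638309 = 0.325787
p(1.18) ≈ 0.3258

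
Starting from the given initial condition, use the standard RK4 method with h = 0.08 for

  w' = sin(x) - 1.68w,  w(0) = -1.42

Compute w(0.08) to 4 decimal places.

-1.2384

RK4: k1 = f(x_n, w_n); k2 = f(x_n + h/2, w_n + (h/2)·k1); k3 = f(x_n + h/2, w_n + (h/2)·k2); k4 = f(x_n + h, w_n + h·k3); w_{n+1} = w_n + (h/6)·(k1 + 2k2 + 2k3 + k4).
x=0.000000, w=-1.420000:
  k1 = f(0.000000, -1.420000) = 2.385600
  k2 = f(0.040000, -1.324576) = 2.265277
  k3 = f(0.040000, -1.329389) = 2.273363
  k4 = f(0.080000, -1.238131) = 2.159975
  w ← -1.420000 + (0.08/6)·(k1 + 2k2 + 2k3 + k4) = -1.238362
w(0.08) ≈ -1.2384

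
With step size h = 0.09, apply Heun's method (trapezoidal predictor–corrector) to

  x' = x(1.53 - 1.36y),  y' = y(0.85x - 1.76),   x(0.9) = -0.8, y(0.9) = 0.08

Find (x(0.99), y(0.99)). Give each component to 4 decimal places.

-0.9098, 0.0641

Heun on (x,y): k1 = f(t_n, state_n); k2 = f(t_n + h, state_n + h·k1); state_{n+1} = state_n + (h/2)·(k1 + k2).
0.900000: (-0.800000, 0.080000)
  k1 = (-1.136960, -0.195200)
  predictor → (-0.902326, 0.062432)
  k2 = (-1.303945, -0.157764)
  → (-0.909841, 0.064117)
(x(0.99), y(0.99)) ≈ (-0.9098, 0.0641)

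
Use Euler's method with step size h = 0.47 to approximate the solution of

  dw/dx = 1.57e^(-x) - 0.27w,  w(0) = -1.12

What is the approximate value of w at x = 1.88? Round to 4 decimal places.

Euler: w_{n+1} = w_n + h·f(x_n, w_n).
x=0.000000, w=-1.120000: f=1.872400 → w ← -1.120000 + 0.47·1.872400 = -0.239972
x=0.470000, w=-0.239972: f=1.046046 → w ← -0.239972 + 0.47·1.046046 = 0.251670
x=0.940000, w=0.251670: f=0.545335 → w ← 0.251670 + 0.47·0.545335 = 0.507977
x=1.410000, w=0.507977: f=0.246151 → w ← 0.507977 + 0.47·0.246151 = 0.623668
w(1.88) ≈ 0.6237

0.6237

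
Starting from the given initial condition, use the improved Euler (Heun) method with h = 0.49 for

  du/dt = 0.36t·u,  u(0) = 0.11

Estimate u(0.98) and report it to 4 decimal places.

Heun: k1 = f(t_n, u_n); k2 = f(t_n + h, u_n + h·k1); u_{n+1} = u_n + (h/2)·(k1 + k2).
t=0.000000, u=0.110000:
  k1 = f(0.000000, 0.110000) = 0.000000
  k2 = f(0.490000, 0.110000) = 0.019404
  u ← 0.110000 + (0.49/2)·(0.000000 + 0.019404) = 0.114754
t=0.490000, u=0.114754:
  k1 = f(0.490000, 0.114754) = 0.020243
  k2 = f(0.980000, 0.124673) = 0.043985
  u ← 0.114754 + (0.49/2)·(0.020243 + 0.043985) = 0.130490
u(0.98) ≈ 0.1305

0.1305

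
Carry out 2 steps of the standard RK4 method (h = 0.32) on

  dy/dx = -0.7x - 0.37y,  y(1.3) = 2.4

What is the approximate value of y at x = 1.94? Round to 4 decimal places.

RK4: k1 = f(x_n, y_n); k2 = f(x_n + h/2, y_n + (h/2)·k1); k3 = f(x_n + h/2, y_n + (h/2)·k2); k4 = f(x_n + h, y_n + h·k3); y_{n+1} = y_n + (h/6)·(k1 + 2k2 + 2k3 + k4).
x=1.300000, y=2.400000:
  k1 = f(1.300000, 2.400000) = -1.798000
  k2 = f(1.460000, 2.112320) = -1.803558
  k3 = f(1.460000, 2.111431) = -1.803229
  k4 = f(1.620000, 1.822967) = -1.808498
  y ← 2.400000 + (0.32/6)·(k1 + 2k2 + 2k3 + k4) = 1.822929
x=1.620000, y=1.822929:
  k1 = f(1.620000, 1.822929) = -1.808484
  k2 = f(1.780000, 1.533572) = -1.813422
  k3 = f(1.780000, 1.532782) = -1.813129
  k4 = f(1.940000, 1.242728) = -1.817809
  y ← 1.822929 + (0.32/6)·(k1 + 2k2 + 2k3 + k4) = 1.242695
y(1.94) ≈ 1.2427

1.2427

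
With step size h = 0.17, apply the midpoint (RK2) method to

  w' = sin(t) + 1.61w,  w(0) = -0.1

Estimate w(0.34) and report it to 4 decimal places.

-0.1062

Midpoint: k1 = f(t_n, w_n); k2 = f(t_n + h/2, w_n + (h/2)·k1); w_{n+1} = w_n + h·k2.
t=0.000000, w=-0.100000:
  k1 = f(0.000000, -0.100000) = -0.161000
  k2 = f(0.085000, -0.113685) = -0.098135
  w ← -0.100000 + 0.17·(-0.098135) = -0.116683
t=0.170000, w=-0.116683:
  k1 = f(0.170000, -0.116683) = -0.018677
  k2 = f(0.255000, -0.118271) = 0.061830
  w ← -0.116683 + 0.17·0.061830 = -0.106172
w(0.34) ≈ -0.1062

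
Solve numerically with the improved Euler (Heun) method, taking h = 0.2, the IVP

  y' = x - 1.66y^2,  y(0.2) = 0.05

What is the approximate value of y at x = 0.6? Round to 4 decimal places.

Heun: k1 = f(x_n, y_n); k2 = f(x_n + h, y_n + h·k1); y_{n+1} = y_n + (h/2)·(k1 + k2).
x=0.200000, y=0.050000:
  k1 = f(0.200000, 0.050000) = 0.195850
  k2 = f(0.400000, 0.089170) = 0.386801
  y ← 0.050000 + (0.2/2)·(0.195850 + 0.386801) = 0.108265
x=0.400000, y=0.108265:
  k1 = f(0.400000, 0.108265) = 0.380543
  k2 = f(0.600000, 0.184374) = 0.543571
  y ← 0.108265 + (0.2/2)·(0.380543 + 0.543571) = 0.200676
y(0.6) ≈ 0.2007

0.2007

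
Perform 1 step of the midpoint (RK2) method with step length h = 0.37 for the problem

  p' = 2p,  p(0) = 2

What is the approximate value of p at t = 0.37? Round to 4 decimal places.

4.0276

Midpoint: k1 = f(t_n, p_n); k2 = f(t_n + h/2, p_n + (h/2)·k1); p_{n+1} = p_n + h·k2.
t=0.000000, p=2.000000:
  k1 = f(0.000000, 2.000000) = 4.000000
  k2 = f(0.185000, 2.740000) = 5.480000
  p ← 2.000000 + 0.37·5.480000 = 4.027600
p(0.37) ≈ 4.0276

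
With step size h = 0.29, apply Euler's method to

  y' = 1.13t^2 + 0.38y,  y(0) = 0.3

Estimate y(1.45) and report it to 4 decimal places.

1.3959

Euler: y_{n+1} = y_n + h·f(t_n, y_n).
t=0.000000, y=0.300000: f=0.114000 → y ← 0.300000 + 0.29·0.114000 = 0.333060
t=0.290000, y=0.333060: f=0.221596 → y ← 0.333060 + 0.29·0.221596 = 0.397323
t=0.580000, y=0.397323: f=0.531115 → y ← 0.397323 + 0.29·0.531115 = 0.551346
t=0.870000, y=0.551346: f=1.064808 → y ← 0.551346 + 0.29·1.064808 = 0.860140
t=1.160000, y=0.860140: f=1.847381 → y ← 0.860140 + 0.29·1.847381 = 1.395881
y(1.45) ≈ 1.3959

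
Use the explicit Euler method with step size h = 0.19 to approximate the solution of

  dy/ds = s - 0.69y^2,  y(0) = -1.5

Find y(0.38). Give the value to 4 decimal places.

-2.1813

Euler: y_{n+1} = y_n + h·f(s_n, y_n).
s=0.000000, y=-1.500000: f=-1.552500 → y ← -1.500000 + 0.19·(-1.552500) = -1.794975
s=0.190000, y=-1.794975: f=-2.033135 → y ← -1.794975 + 0.19·(-2.033135) = -2.181271
y(0.38) ≈ -2.1813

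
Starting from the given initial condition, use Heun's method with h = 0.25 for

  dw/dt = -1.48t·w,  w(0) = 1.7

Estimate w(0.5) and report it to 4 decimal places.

Heun: k1 = f(t_n, w_n); k2 = f(t_n + h, w_n + h·k1); w_{n+1} = w_n + (h/2)·(k1 + k2).
t=0.000000, w=1.700000:
  k1 = f(0.000000, 1.700000) = 0.000000
  k2 = f(0.250000, 1.700000) = -0.629000
  w ← 1.700000 + (0.25/2)·(0.000000 + (-0.629000)) = 1.621375
t=0.250000, w=1.621375:
  k1 = f(0.250000, 1.621375) = -0.599909
  k2 = f(0.500000, 1.471398) = -1.088834
  w ← 1.621375 + (0.25/2)·(-0.599909 + (-1.088834)) = 1.410282
w(0.5) ≈ 1.4103

1.4103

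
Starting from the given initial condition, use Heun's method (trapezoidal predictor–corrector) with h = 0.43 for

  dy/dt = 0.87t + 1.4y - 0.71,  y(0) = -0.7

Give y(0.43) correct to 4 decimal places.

-1.5650

Heun: k1 = f(t_n, y_n); k2 = f(t_n + h, y_n + h·k1); y_{n+1} = y_n + (h/2)·(k1 + k2).
t=0.000000, y=-0.700000:
  k1 = f(0.000000, -0.700000) = -1.690000
  k2 = f(0.430000, -1.426700) = -2.333280
  y ← -0.700000 + (0.43/2)·(-1.690000 + (-2.333280)) = -1.565005
y(0.43) ≈ -1.5650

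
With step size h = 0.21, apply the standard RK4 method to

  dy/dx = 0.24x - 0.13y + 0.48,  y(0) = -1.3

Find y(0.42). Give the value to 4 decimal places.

-1.0139

RK4: k1 = f(x_n, y_n); k2 = f(x_n + h/2, y_n + (h/2)·k1); k3 = f(x_n + h/2, y_n + (h/2)·k2); k4 = f(x_n + h, y_n + h·k3); y_{n+1} = y_n + (h/6)·(k1 + 2k2 + 2k3 + k4).
x=0.000000, y=-1.300000:
  k1 = f(0.000000, -1.300000) = 0.649000
  k2 = f(0.105000, -1.231855) = 0.665341
  k3 = f(0.105000, -1.230139) = 0.665118
  k4 = f(0.210000, -1.160325) = 0.681242
  y ← -1.300000 + (0.21/6)·(k1 + 2k2 + 2k3 + k4) = -1.160309
x=0.210000, y=-1.160309:
  k1 = f(0.210000, -1.160309) = 0.681240
  k2 = f(0.315000, -1.088779) = 0.697141
  k3 = f(0.315000, -1.087110) = 0.696924
  k4 = f(0.420000, -1.013955) = 0.712614
  y ← -1.160309 + (0.21/6)·(k1 + 2k2 + 2k3 + k4) = -1.013940
y(0.42) ≈ -1.0139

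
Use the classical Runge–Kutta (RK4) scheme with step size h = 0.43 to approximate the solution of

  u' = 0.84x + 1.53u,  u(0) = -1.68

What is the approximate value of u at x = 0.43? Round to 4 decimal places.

RK4: k1 = f(x_n, u_n); k2 = f(x_n + h/2, u_n + (h/2)·k1); k3 = f(x_n + h/2, u_n + (h/2)·k2); k4 = f(x_n + h, u_n + h·k3); u_{n+1} = u_n + (h/6)·(k1 + 2k2 + 2k3 + k4).
x=0.000000, u=-1.680000:
  k1 = f(0.000000, -1.680000) = -2.570400
  k2 = f(0.215000, -2.232636) = -3.235333
  k3 = f(0.215000, -2.375597) = -3.454063
  k4 = f(0.430000, -3.165247) = -4.481628
  u ← -1.680000 + (0.43/6)·(k1 + 2k2 + 2k3 + k4) = -3.144209
u(0.43) ≈ -3.1442

-3.1442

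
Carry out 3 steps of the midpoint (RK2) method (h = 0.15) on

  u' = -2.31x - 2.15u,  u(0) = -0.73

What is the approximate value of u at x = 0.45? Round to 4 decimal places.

Midpoint: k1 = f(x_n, u_n); k2 = f(x_n + h/2, u_n + (h/2)·k1); u_{n+1} = u_n + h·k2.
x=0.000000, u=-0.730000:
  k1 = f(0.000000, -0.730000) = 1.569500
  k2 = f(0.075000, -0.612287) = 1.143168
  u ← -0.730000 + 0.15·1.143168 = -0.558525
x=0.150000, u=-0.558525:
  k1 = f(0.150000, -0.558525) = 0.854328
  k2 = f(0.225000, -0.494450) = 0.543318
  u ← -0.558525 + 0.15·0.543318 = -0.477027
x=0.300000, u=-0.477027:
  k1 = f(0.300000, -0.477027) = 0.332608
  k2 = f(0.375000, -0.452081) = 0.105725
  u ← -0.477027 + 0.15·0.105725 = -0.461168
u(0.45) ≈ -0.4612

-0.4612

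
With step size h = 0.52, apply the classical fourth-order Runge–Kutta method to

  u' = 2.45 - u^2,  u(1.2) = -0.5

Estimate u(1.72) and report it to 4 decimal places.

0.6976

RK4: k1 = f(x_n, u_n); k2 = f(x_n + h/2, u_n + (h/2)·k1); k3 = f(x_n + h/2, u_n + (h/2)·k2); k4 = f(x_n + h, u_n + h·k3); u_{n+1} = u_n + (h/6)·(k1 + 2k2 + 2k3 + k4).
x=1.200000, u=-0.500000:
  k1 = f(1.200000, -0.500000) = 2.200000
  k2 = f(1.460000, 0.072000) = 2.444816
  k3 = f(1.460000, 0.135652) = 2.431598
  k4 = f(1.720000, 0.764431) = 1.865645
  u ← -0.500000 + (0.52/6)·(k1 + 2k2 + 2k3 + k4) = 0.697601
u(1.72) ≈ 0.6976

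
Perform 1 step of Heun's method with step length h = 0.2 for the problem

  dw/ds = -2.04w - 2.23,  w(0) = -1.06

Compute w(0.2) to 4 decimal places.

Heun: k1 = f(s_n, w_n); k2 = f(s_n + h, w_n + h·k1); w_{n+1} = w_n + (h/2)·(k1 + k2).
s=0.000000, w=-1.060000:
  k1 = f(0.000000, -1.060000) = -0.067600
  k2 = f(0.200000, -1.073520) = -0.040019
  w ← -1.060000 + (0.2/2)·(-0.067600 + (-0.040019)) = -1.070762
w(0.2) ≈ -1.0708

-1.0708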